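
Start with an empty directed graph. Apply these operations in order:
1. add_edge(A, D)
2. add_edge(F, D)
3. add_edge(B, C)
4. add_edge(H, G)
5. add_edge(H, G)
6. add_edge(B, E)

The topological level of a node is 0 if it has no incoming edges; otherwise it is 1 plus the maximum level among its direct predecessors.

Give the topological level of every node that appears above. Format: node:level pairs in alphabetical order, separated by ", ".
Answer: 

Op 1: add_edge(A, D). Edges now: 1
Op 2: add_edge(F, D). Edges now: 2
Op 3: add_edge(B, C). Edges now: 3
Op 4: add_edge(H, G). Edges now: 4
Op 5: add_edge(H, G) (duplicate, no change). Edges now: 4
Op 6: add_edge(B, E). Edges now: 5
Compute levels (Kahn BFS):
  sources (in-degree 0): A, B, F, H
  process A: level=0
    A->D: in-degree(D)=1, level(D)>=1
  process B: level=0
    B->C: in-degree(C)=0, level(C)=1, enqueue
    B->E: in-degree(E)=0, level(E)=1, enqueue
  process F: level=0
    F->D: in-degree(D)=0, level(D)=1, enqueue
  process H: level=0
    H->G: in-degree(G)=0, level(G)=1, enqueue
  process C: level=1
  process E: level=1
  process D: level=1
  process G: level=1
All levels: A:0, B:0, C:1, D:1, E:1, F:0, G:1, H:0

Answer: A:0, B:0, C:1, D:1, E:1, F:0, G:1, H:0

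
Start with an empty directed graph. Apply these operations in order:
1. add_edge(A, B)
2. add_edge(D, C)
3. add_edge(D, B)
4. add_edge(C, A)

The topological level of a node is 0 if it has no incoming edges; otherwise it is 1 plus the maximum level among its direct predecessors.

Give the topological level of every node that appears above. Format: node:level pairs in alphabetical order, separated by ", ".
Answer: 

Op 1: add_edge(A, B). Edges now: 1
Op 2: add_edge(D, C). Edges now: 2
Op 3: add_edge(D, B). Edges now: 3
Op 4: add_edge(C, A). Edges now: 4
Compute levels (Kahn BFS):
  sources (in-degree 0): D
  process D: level=0
    D->B: in-degree(B)=1, level(B)>=1
    D->C: in-degree(C)=0, level(C)=1, enqueue
  process C: level=1
    C->A: in-degree(A)=0, level(A)=2, enqueue
  process A: level=2
    A->B: in-degree(B)=0, level(B)=3, enqueue
  process B: level=3
All levels: A:2, B:3, C:1, D:0

Answer: A:2, B:3, C:1, D:0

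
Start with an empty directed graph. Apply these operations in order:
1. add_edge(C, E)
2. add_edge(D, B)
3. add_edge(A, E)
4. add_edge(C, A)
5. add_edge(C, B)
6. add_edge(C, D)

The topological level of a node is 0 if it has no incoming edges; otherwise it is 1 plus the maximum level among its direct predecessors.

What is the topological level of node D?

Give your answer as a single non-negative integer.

Answer: 1

Derivation:
Op 1: add_edge(C, E). Edges now: 1
Op 2: add_edge(D, B). Edges now: 2
Op 3: add_edge(A, E). Edges now: 3
Op 4: add_edge(C, A). Edges now: 4
Op 5: add_edge(C, B). Edges now: 5
Op 6: add_edge(C, D). Edges now: 6
Compute levels (Kahn BFS):
  sources (in-degree 0): C
  process C: level=0
    C->A: in-degree(A)=0, level(A)=1, enqueue
    C->B: in-degree(B)=1, level(B)>=1
    C->D: in-degree(D)=0, level(D)=1, enqueue
    C->E: in-degree(E)=1, level(E)>=1
  process A: level=1
    A->E: in-degree(E)=0, level(E)=2, enqueue
  process D: level=1
    D->B: in-degree(B)=0, level(B)=2, enqueue
  process E: level=2
  process B: level=2
All levels: A:1, B:2, C:0, D:1, E:2
level(D) = 1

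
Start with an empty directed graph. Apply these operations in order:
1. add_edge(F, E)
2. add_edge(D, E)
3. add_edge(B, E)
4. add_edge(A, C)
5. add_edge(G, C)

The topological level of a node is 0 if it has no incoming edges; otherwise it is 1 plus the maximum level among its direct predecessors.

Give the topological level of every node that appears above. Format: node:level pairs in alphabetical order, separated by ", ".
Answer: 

Answer: A:0, B:0, C:1, D:0, E:1, F:0, G:0

Derivation:
Op 1: add_edge(F, E). Edges now: 1
Op 2: add_edge(D, E). Edges now: 2
Op 3: add_edge(B, E). Edges now: 3
Op 4: add_edge(A, C). Edges now: 4
Op 5: add_edge(G, C). Edges now: 5
Compute levels (Kahn BFS):
  sources (in-degree 0): A, B, D, F, G
  process A: level=0
    A->C: in-degree(C)=1, level(C)>=1
  process B: level=0
    B->E: in-degree(E)=2, level(E)>=1
  process D: level=0
    D->E: in-degree(E)=1, level(E)>=1
  process F: level=0
    F->E: in-degree(E)=0, level(E)=1, enqueue
  process G: level=0
    G->C: in-degree(C)=0, level(C)=1, enqueue
  process E: level=1
  process C: level=1
All levels: A:0, B:0, C:1, D:0, E:1, F:0, G:0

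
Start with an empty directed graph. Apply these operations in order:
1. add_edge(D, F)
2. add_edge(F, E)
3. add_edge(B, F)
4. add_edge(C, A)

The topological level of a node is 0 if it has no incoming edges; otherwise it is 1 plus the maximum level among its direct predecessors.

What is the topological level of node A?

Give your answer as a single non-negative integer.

Answer: 1

Derivation:
Op 1: add_edge(D, F). Edges now: 1
Op 2: add_edge(F, E). Edges now: 2
Op 3: add_edge(B, F). Edges now: 3
Op 4: add_edge(C, A). Edges now: 4
Compute levels (Kahn BFS):
  sources (in-degree 0): B, C, D
  process B: level=0
    B->F: in-degree(F)=1, level(F)>=1
  process C: level=0
    C->A: in-degree(A)=0, level(A)=1, enqueue
  process D: level=0
    D->F: in-degree(F)=0, level(F)=1, enqueue
  process A: level=1
  process F: level=1
    F->E: in-degree(E)=0, level(E)=2, enqueue
  process E: level=2
All levels: A:1, B:0, C:0, D:0, E:2, F:1
level(A) = 1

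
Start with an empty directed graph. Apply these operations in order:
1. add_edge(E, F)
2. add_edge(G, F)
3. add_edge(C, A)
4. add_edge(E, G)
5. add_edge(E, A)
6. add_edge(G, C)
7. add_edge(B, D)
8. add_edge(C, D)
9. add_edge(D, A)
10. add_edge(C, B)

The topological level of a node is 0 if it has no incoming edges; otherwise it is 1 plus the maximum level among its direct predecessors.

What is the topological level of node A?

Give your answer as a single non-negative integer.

Answer: 5

Derivation:
Op 1: add_edge(E, F). Edges now: 1
Op 2: add_edge(G, F). Edges now: 2
Op 3: add_edge(C, A). Edges now: 3
Op 4: add_edge(E, G). Edges now: 4
Op 5: add_edge(E, A). Edges now: 5
Op 6: add_edge(G, C). Edges now: 6
Op 7: add_edge(B, D). Edges now: 7
Op 8: add_edge(C, D). Edges now: 8
Op 9: add_edge(D, A). Edges now: 9
Op 10: add_edge(C, B). Edges now: 10
Compute levels (Kahn BFS):
  sources (in-degree 0): E
  process E: level=0
    E->A: in-degree(A)=2, level(A)>=1
    E->F: in-degree(F)=1, level(F)>=1
    E->G: in-degree(G)=0, level(G)=1, enqueue
  process G: level=1
    G->C: in-degree(C)=0, level(C)=2, enqueue
    G->F: in-degree(F)=0, level(F)=2, enqueue
  process C: level=2
    C->A: in-degree(A)=1, level(A)>=3
    C->B: in-degree(B)=0, level(B)=3, enqueue
    C->D: in-degree(D)=1, level(D)>=3
  process F: level=2
  process B: level=3
    B->D: in-degree(D)=0, level(D)=4, enqueue
  process D: level=4
    D->A: in-degree(A)=0, level(A)=5, enqueue
  process A: level=5
All levels: A:5, B:3, C:2, D:4, E:0, F:2, G:1
level(A) = 5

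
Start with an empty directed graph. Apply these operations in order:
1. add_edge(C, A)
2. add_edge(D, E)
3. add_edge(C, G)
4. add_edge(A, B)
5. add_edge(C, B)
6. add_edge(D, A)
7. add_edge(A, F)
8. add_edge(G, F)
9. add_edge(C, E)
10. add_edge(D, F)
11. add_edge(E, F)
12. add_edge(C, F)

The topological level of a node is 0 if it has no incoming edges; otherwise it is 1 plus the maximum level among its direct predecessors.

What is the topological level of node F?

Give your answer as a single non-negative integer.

Answer: 2

Derivation:
Op 1: add_edge(C, A). Edges now: 1
Op 2: add_edge(D, E). Edges now: 2
Op 3: add_edge(C, G). Edges now: 3
Op 4: add_edge(A, B). Edges now: 4
Op 5: add_edge(C, B). Edges now: 5
Op 6: add_edge(D, A). Edges now: 6
Op 7: add_edge(A, F). Edges now: 7
Op 8: add_edge(G, F). Edges now: 8
Op 9: add_edge(C, E). Edges now: 9
Op 10: add_edge(D, F). Edges now: 10
Op 11: add_edge(E, F). Edges now: 11
Op 12: add_edge(C, F). Edges now: 12
Compute levels (Kahn BFS):
  sources (in-degree 0): C, D
  process C: level=0
    C->A: in-degree(A)=1, level(A)>=1
    C->B: in-degree(B)=1, level(B)>=1
    C->E: in-degree(E)=1, level(E)>=1
    C->F: in-degree(F)=4, level(F)>=1
    C->G: in-degree(G)=0, level(G)=1, enqueue
  process D: level=0
    D->A: in-degree(A)=0, level(A)=1, enqueue
    D->E: in-degree(E)=0, level(E)=1, enqueue
    D->F: in-degree(F)=3, level(F)>=1
  process G: level=1
    G->F: in-degree(F)=2, level(F)>=2
  process A: level=1
    A->B: in-degree(B)=0, level(B)=2, enqueue
    A->F: in-degree(F)=1, level(F)>=2
  process E: level=1
    E->F: in-degree(F)=0, level(F)=2, enqueue
  process B: level=2
  process F: level=2
All levels: A:1, B:2, C:0, D:0, E:1, F:2, G:1
level(F) = 2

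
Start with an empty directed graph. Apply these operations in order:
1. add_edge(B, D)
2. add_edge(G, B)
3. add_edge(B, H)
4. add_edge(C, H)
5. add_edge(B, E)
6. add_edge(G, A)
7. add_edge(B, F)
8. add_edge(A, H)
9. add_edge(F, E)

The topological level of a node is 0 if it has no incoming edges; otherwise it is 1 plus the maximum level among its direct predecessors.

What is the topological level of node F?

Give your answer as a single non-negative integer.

Op 1: add_edge(B, D). Edges now: 1
Op 2: add_edge(G, B). Edges now: 2
Op 3: add_edge(B, H). Edges now: 3
Op 4: add_edge(C, H). Edges now: 4
Op 5: add_edge(B, E). Edges now: 5
Op 6: add_edge(G, A). Edges now: 6
Op 7: add_edge(B, F). Edges now: 7
Op 8: add_edge(A, H). Edges now: 8
Op 9: add_edge(F, E). Edges now: 9
Compute levels (Kahn BFS):
  sources (in-degree 0): C, G
  process C: level=0
    C->H: in-degree(H)=2, level(H)>=1
  process G: level=0
    G->A: in-degree(A)=0, level(A)=1, enqueue
    G->B: in-degree(B)=0, level(B)=1, enqueue
  process A: level=1
    A->H: in-degree(H)=1, level(H)>=2
  process B: level=1
    B->D: in-degree(D)=0, level(D)=2, enqueue
    B->E: in-degree(E)=1, level(E)>=2
    B->F: in-degree(F)=0, level(F)=2, enqueue
    B->H: in-degree(H)=0, level(H)=2, enqueue
  process D: level=2
  process F: level=2
    F->E: in-degree(E)=0, level(E)=3, enqueue
  process H: level=2
  process E: level=3
All levels: A:1, B:1, C:0, D:2, E:3, F:2, G:0, H:2
level(F) = 2

Answer: 2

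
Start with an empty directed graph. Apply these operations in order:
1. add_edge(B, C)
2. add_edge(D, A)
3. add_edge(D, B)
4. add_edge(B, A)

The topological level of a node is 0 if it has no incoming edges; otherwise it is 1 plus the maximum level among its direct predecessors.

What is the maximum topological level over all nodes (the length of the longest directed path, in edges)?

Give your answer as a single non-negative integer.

Op 1: add_edge(B, C). Edges now: 1
Op 2: add_edge(D, A). Edges now: 2
Op 3: add_edge(D, B). Edges now: 3
Op 4: add_edge(B, A). Edges now: 4
Compute levels (Kahn BFS):
  sources (in-degree 0): D
  process D: level=0
    D->A: in-degree(A)=1, level(A)>=1
    D->B: in-degree(B)=0, level(B)=1, enqueue
  process B: level=1
    B->A: in-degree(A)=0, level(A)=2, enqueue
    B->C: in-degree(C)=0, level(C)=2, enqueue
  process A: level=2
  process C: level=2
All levels: A:2, B:1, C:2, D:0
max level = 2

Answer: 2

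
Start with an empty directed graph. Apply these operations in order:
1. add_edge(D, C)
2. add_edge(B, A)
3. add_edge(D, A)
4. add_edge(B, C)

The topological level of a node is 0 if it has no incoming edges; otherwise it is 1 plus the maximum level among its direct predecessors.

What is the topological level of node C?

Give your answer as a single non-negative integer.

Answer: 1

Derivation:
Op 1: add_edge(D, C). Edges now: 1
Op 2: add_edge(B, A). Edges now: 2
Op 3: add_edge(D, A). Edges now: 3
Op 4: add_edge(B, C). Edges now: 4
Compute levels (Kahn BFS):
  sources (in-degree 0): B, D
  process B: level=0
    B->A: in-degree(A)=1, level(A)>=1
    B->C: in-degree(C)=1, level(C)>=1
  process D: level=0
    D->A: in-degree(A)=0, level(A)=1, enqueue
    D->C: in-degree(C)=0, level(C)=1, enqueue
  process A: level=1
  process C: level=1
All levels: A:1, B:0, C:1, D:0
level(C) = 1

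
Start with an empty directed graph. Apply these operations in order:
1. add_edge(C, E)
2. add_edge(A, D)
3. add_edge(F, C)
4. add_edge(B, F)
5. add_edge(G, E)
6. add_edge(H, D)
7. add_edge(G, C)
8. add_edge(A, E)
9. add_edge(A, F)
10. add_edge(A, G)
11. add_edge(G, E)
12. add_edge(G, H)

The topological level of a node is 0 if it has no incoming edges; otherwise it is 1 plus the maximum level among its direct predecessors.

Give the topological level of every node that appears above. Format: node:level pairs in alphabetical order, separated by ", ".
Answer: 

Answer: A:0, B:0, C:2, D:3, E:3, F:1, G:1, H:2

Derivation:
Op 1: add_edge(C, E). Edges now: 1
Op 2: add_edge(A, D). Edges now: 2
Op 3: add_edge(F, C). Edges now: 3
Op 4: add_edge(B, F). Edges now: 4
Op 5: add_edge(G, E). Edges now: 5
Op 6: add_edge(H, D). Edges now: 6
Op 7: add_edge(G, C). Edges now: 7
Op 8: add_edge(A, E). Edges now: 8
Op 9: add_edge(A, F). Edges now: 9
Op 10: add_edge(A, G). Edges now: 10
Op 11: add_edge(G, E) (duplicate, no change). Edges now: 10
Op 12: add_edge(G, H). Edges now: 11
Compute levels (Kahn BFS):
  sources (in-degree 0): A, B
  process A: level=0
    A->D: in-degree(D)=1, level(D)>=1
    A->E: in-degree(E)=2, level(E)>=1
    A->F: in-degree(F)=1, level(F)>=1
    A->G: in-degree(G)=0, level(G)=1, enqueue
  process B: level=0
    B->F: in-degree(F)=0, level(F)=1, enqueue
  process G: level=1
    G->C: in-degree(C)=1, level(C)>=2
    G->E: in-degree(E)=1, level(E)>=2
    G->H: in-degree(H)=0, level(H)=2, enqueue
  process F: level=1
    F->C: in-degree(C)=0, level(C)=2, enqueue
  process H: level=2
    H->D: in-degree(D)=0, level(D)=3, enqueue
  process C: level=2
    C->E: in-degree(E)=0, level(E)=3, enqueue
  process D: level=3
  process E: level=3
All levels: A:0, B:0, C:2, D:3, E:3, F:1, G:1, H:2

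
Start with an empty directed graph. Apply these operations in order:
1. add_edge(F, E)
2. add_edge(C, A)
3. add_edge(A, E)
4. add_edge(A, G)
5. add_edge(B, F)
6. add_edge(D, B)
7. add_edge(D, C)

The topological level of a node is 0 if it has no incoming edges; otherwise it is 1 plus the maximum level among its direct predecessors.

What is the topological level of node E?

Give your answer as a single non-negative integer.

Op 1: add_edge(F, E). Edges now: 1
Op 2: add_edge(C, A). Edges now: 2
Op 3: add_edge(A, E). Edges now: 3
Op 4: add_edge(A, G). Edges now: 4
Op 5: add_edge(B, F). Edges now: 5
Op 6: add_edge(D, B). Edges now: 6
Op 7: add_edge(D, C). Edges now: 7
Compute levels (Kahn BFS):
  sources (in-degree 0): D
  process D: level=0
    D->B: in-degree(B)=0, level(B)=1, enqueue
    D->C: in-degree(C)=0, level(C)=1, enqueue
  process B: level=1
    B->F: in-degree(F)=0, level(F)=2, enqueue
  process C: level=1
    C->A: in-degree(A)=0, level(A)=2, enqueue
  process F: level=2
    F->E: in-degree(E)=1, level(E)>=3
  process A: level=2
    A->E: in-degree(E)=0, level(E)=3, enqueue
    A->G: in-degree(G)=0, level(G)=3, enqueue
  process E: level=3
  process G: level=3
All levels: A:2, B:1, C:1, D:0, E:3, F:2, G:3
level(E) = 3

Answer: 3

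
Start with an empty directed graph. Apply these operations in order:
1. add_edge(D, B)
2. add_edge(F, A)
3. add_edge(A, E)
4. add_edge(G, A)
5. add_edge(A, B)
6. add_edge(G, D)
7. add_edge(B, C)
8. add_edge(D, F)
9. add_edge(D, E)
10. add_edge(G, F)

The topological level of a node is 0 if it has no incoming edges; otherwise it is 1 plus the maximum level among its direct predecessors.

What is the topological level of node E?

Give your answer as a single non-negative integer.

Answer: 4

Derivation:
Op 1: add_edge(D, B). Edges now: 1
Op 2: add_edge(F, A). Edges now: 2
Op 3: add_edge(A, E). Edges now: 3
Op 4: add_edge(G, A). Edges now: 4
Op 5: add_edge(A, B). Edges now: 5
Op 6: add_edge(G, D). Edges now: 6
Op 7: add_edge(B, C). Edges now: 7
Op 8: add_edge(D, F). Edges now: 8
Op 9: add_edge(D, E). Edges now: 9
Op 10: add_edge(G, F). Edges now: 10
Compute levels (Kahn BFS):
  sources (in-degree 0): G
  process G: level=0
    G->A: in-degree(A)=1, level(A)>=1
    G->D: in-degree(D)=0, level(D)=1, enqueue
    G->F: in-degree(F)=1, level(F)>=1
  process D: level=1
    D->B: in-degree(B)=1, level(B)>=2
    D->E: in-degree(E)=1, level(E)>=2
    D->F: in-degree(F)=0, level(F)=2, enqueue
  process F: level=2
    F->A: in-degree(A)=0, level(A)=3, enqueue
  process A: level=3
    A->B: in-degree(B)=0, level(B)=4, enqueue
    A->E: in-degree(E)=0, level(E)=4, enqueue
  process B: level=4
    B->C: in-degree(C)=0, level(C)=5, enqueue
  process E: level=4
  process C: level=5
All levels: A:3, B:4, C:5, D:1, E:4, F:2, G:0
level(E) = 4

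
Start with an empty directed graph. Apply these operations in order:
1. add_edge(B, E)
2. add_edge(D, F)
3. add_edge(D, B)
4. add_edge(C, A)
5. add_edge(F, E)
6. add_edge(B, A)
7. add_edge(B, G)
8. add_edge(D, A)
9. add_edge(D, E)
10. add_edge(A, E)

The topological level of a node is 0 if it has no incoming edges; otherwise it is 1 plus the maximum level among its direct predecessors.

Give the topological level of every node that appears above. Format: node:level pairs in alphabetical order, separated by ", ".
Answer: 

Answer: A:2, B:1, C:0, D:0, E:3, F:1, G:2

Derivation:
Op 1: add_edge(B, E). Edges now: 1
Op 2: add_edge(D, F). Edges now: 2
Op 3: add_edge(D, B). Edges now: 3
Op 4: add_edge(C, A). Edges now: 4
Op 5: add_edge(F, E). Edges now: 5
Op 6: add_edge(B, A). Edges now: 6
Op 7: add_edge(B, G). Edges now: 7
Op 8: add_edge(D, A). Edges now: 8
Op 9: add_edge(D, E). Edges now: 9
Op 10: add_edge(A, E). Edges now: 10
Compute levels (Kahn BFS):
  sources (in-degree 0): C, D
  process C: level=0
    C->A: in-degree(A)=2, level(A)>=1
  process D: level=0
    D->A: in-degree(A)=1, level(A)>=1
    D->B: in-degree(B)=0, level(B)=1, enqueue
    D->E: in-degree(E)=3, level(E)>=1
    D->F: in-degree(F)=0, level(F)=1, enqueue
  process B: level=1
    B->A: in-degree(A)=0, level(A)=2, enqueue
    B->E: in-degree(E)=2, level(E)>=2
    B->G: in-degree(G)=0, level(G)=2, enqueue
  process F: level=1
    F->E: in-degree(E)=1, level(E)>=2
  process A: level=2
    A->E: in-degree(E)=0, level(E)=3, enqueue
  process G: level=2
  process E: level=3
All levels: A:2, B:1, C:0, D:0, E:3, F:1, G:2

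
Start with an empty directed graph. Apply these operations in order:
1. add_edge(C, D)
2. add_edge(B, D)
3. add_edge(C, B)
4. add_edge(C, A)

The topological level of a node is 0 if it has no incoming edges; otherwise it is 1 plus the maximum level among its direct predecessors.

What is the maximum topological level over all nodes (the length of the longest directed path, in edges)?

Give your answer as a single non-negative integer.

Op 1: add_edge(C, D). Edges now: 1
Op 2: add_edge(B, D). Edges now: 2
Op 3: add_edge(C, B). Edges now: 3
Op 4: add_edge(C, A). Edges now: 4
Compute levels (Kahn BFS):
  sources (in-degree 0): C
  process C: level=0
    C->A: in-degree(A)=0, level(A)=1, enqueue
    C->B: in-degree(B)=0, level(B)=1, enqueue
    C->D: in-degree(D)=1, level(D)>=1
  process A: level=1
  process B: level=1
    B->D: in-degree(D)=0, level(D)=2, enqueue
  process D: level=2
All levels: A:1, B:1, C:0, D:2
max level = 2

Answer: 2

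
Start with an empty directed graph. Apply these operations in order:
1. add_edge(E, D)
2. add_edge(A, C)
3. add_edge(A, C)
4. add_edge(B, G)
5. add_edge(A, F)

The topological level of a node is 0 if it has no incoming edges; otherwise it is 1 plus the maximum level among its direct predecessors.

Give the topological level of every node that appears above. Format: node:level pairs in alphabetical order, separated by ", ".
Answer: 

Answer: A:0, B:0, C:1, D:1, E:0, F:1, G:1

Derivation:
Op 1: add_edge(E, D). Edges now: 1
Op 2: add_edge(A, C). Edges now: 2
Op 3: add_edge(A, C) (duplicate, no change). Edges now: 2
Op 4: add_edge(B, G). Edges now: 3
Op 5: add_edge(A, F). Edges now: 4
Compute levels (Kahn BFS):
  sources (in-degree 0): A, B, E
  process A: level=0
    A->C: in-degree(C)=0, level(C)=1, enqueue
    A->F: in-degree(F)=0, level(F)=1, enqueue
  process B: level=0
    B->G: in-degree(G)=0, level(G)=1, enqueue
  process E: level=0
    E->D: in-degree(D)=0, level(D)=1, enqueue
  process C: level=1
  process F: level=1
  process G: level=1
  process D: level=1
All levels: A:0, B:0, C:1, D:1, E:0, F:1, G:1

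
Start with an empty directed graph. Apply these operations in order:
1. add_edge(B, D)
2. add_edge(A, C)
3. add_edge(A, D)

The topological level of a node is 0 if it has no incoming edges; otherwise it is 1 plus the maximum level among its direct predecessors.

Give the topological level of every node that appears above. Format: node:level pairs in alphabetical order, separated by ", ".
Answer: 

Op 1: add_edge(B, D). Edges now: 1
Op 2: add_edge(A, C). Edges now: 2
Op 3: add_edge(A, D). Edges now: 3
Compute levels (Kahn BFS):
  sources (in-degree 0): A, B
  process A: level=0
    A->C: in-degree(C)=0, level(C)=1, enqueue
    A->D: in-degree(D)=1, level(D)>=1
  process B: level=0
    B->D: in-degree(D)=0, level(D)=1, enqueue
  process C: level=1
  process D: level=1
All levels: A:0, B:0, C:1, D:1

Answer: A:0, B:0, C:1, D:1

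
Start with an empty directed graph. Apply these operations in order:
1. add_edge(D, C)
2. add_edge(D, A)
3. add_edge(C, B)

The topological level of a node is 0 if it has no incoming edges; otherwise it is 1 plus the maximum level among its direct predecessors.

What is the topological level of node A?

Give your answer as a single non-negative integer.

Answer: 1

Derivation:
Op 1: add_edge(D, C). Edges now: 1
Op 2: add_edge(D, A). Edges now: 2
Op 3: add_edge(C, B). Edges now: 3
Compute levels (Kahn BFS):
  sources (in-degree 0): D
  process D: level=0
    D->A: in-degree(A)=0, level(A)=1, enqueue
    D->C: in-degree(C)=0, level(C)=1, enqueue
  process A: level=1
  process C: level=1
    C->B: in-degree(B)=0, level(B)=2, enqueue
  process B: level=2
All levels: A:1, B:2, C:1, D:0
level(A) = 1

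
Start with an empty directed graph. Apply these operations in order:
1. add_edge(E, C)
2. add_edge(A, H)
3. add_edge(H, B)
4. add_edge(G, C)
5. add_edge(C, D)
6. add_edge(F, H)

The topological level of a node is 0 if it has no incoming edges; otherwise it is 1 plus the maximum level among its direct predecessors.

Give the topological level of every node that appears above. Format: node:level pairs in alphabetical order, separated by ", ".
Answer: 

Answer: A:0, B:2, C:1, D:2, E:0, F:0, G:0, H:1

Derivation:
Op 1: add_edge(E, C). Edges now: 1
Op 2: add_edge(A, H). Edges now: 2
Op 3: add_edge(H, B). Edges now: 3
Op 4: add_edge(G, C). Edges now: 4
Op 5: add_edge(C, D). Edges now: 5
Op 6: add_edge(F, H). Edges now: 6
Compute levels (Kahn BFS):
  sources (in-degree 0): A, E, F, G
  process A: level=0
    A->H: in-degree(H)=1, level(H)>=1
  process E: level=0
    E->C: in-degree(C)=1, level(C)>=1
  process F: level=0
    F->H: in-degree(H)=0, level(H)=1, enqueue
  process G: level=0
    G->C: in-degree(C)=0, level(C)=1, enqueue
  process H: level=1
    H->B: in-degree(B)=0, level(B)=2, enqueue
  process C: level=1
    C->D: in-degree(D)=0, level(D)=2, enqueue
  process B: level=2
  process D: level=2
All levels: A:0, B:2, C:1, D:2, E:0, F:0, G:0, H:1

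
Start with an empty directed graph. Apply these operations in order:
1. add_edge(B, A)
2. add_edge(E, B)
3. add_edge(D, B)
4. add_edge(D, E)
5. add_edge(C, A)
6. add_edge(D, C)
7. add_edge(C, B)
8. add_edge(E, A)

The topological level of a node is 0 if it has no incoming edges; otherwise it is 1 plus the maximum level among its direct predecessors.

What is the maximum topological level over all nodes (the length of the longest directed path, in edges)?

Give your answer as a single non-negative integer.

Op 1: add_edge(B, A). Edges now: 1
Op 2: add_edge(E, B). Edges now: 2
Op 3: add_edge(D, B). Edges now: 3
Op 4: add_edge(D, E). Edges now: 4
Op 5: add_edge(C, A). Edges now: 5
Op 6: add_edge(D, C). Edges now: 6
Op 7: add_edge(C, B). Edges now: 7
Op 8: add_edge(E, A). Edges now: 8
Compute levels (Kahn BFS):
  sources (in-degree 0): D
  process D: level=0
    D->B: in-degree(B)=2, level(B)>=1
    D->C: in-degree(C)=0, level(C)=1, enqueue
    D->E: in-degree(E)=0, level(E)=1, enqueue
  process C: level=1
    C->A: in-degree(A)=2, level(A)>=2
    C->B: in-degree(B)=1, level(B)>=2
  process E: level=1
    E->A: in-degree(A)=1, level(A)>=2
    E->B: in-degree(B)=0, level(B)=2, enqueue
  process B: level=2
    B->A: in-degree(A)=0, level(A)=3, enqueue
  process A: level=3
All levels: A:3, B:2, C:1, D:0, E:1
max level = 3

Answer: 3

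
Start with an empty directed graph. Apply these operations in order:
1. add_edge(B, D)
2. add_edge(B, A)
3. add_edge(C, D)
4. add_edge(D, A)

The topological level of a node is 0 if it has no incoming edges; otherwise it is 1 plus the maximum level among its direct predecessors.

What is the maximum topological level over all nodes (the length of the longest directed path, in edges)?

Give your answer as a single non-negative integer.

Answer: 2

Derivation:
Op 1: add_edge(B, D). Edges now: 1
Op 2: add_edge(B, A). Edges now: 2
Op 3: add_edge(C, D). Edges now: 3
Op 4: add_edge(D, A). Edges now: 4
Compute levels (Kahn BFS):
  sources (in-degree 0): B, C
  process B: level=0
    B->A: in-degree(A)=1, level(A)>=1
    B->D: in-degree(D)=1, level(D)>=1
  process C: level=0
    C->D: in-degree(D)=0, level(D)=1, enqueue
  process D: level=1
    D->A: in-degree(A)=0, level(A)=2, enqueue
  process A: level=2
All levels: A:2, B:0, C:0, D:1
max level = 2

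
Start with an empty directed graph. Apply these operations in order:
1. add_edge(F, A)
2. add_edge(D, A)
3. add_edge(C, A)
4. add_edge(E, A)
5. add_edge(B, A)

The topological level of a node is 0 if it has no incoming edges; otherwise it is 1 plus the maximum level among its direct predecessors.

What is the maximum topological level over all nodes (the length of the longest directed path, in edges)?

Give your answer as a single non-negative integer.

Op 1: add_edge(F, A). Edges now: 1
Op 2: add_edge(D, A). Edges now: 2
Op 3: add_edge(C, A). Edges now: 3
Op 4: add_edge(E, A). Edges now: 4
Op 5: add_edge(B, A). Edges now: 5
Compute levels (Kahn BFS):
  sources (in-degree 0): B, C, D, E, F
  process B: level=0
    B->A: in-degree(A)=4, level(A)>=1
  process C: level=0
    C->A: in-degree(A)=3, level(A)>=1
  process D: level=0
    D->A: in-degree(A)=2, level(A)>=1
  process E: level=0
    E->A: in-degree(A)=1, level(A)>=1
  process F: level=0
    F->A: in-degree(A)=0, level(A)=1, enqueue
  process A: level=1
All levels: A:1, B:0, C:0, D:0, E:0, F:0
max level = 1

Answer: 1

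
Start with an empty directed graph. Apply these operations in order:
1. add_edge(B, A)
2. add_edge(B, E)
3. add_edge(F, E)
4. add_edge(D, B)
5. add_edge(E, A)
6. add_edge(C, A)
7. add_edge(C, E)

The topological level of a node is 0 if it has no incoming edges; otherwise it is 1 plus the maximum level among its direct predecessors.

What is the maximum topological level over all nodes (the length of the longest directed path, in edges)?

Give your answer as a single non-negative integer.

Answer: 3

Derivation:
Op 1: add_edge(B, A). Edges now: 1
Op 2: add_edge(B, E). Edges now: 2
Op 3: add_edge(F, E). Edges now: 3
Op 4: add_edge(D, B). Edges now: 4
Op 5: add_edge(E, A). Edges now: 5
Op 6: add_edge(C, A). Edges now: 6
Op 7: add_edge(C, E). Edges now: 7
Compute levels (Kahn BFS):
  sources (in-degree 0): C, D, F
  process C: level=0
    C->A: in-degree(A)=2, level(A)>=1
    C->E: in-degree(E)=2, level(E)>=1
  process D: level=0
    D->B: in-degree(B)=0, level(B)=1, enqueue
  process F: level=0
    F->E: in-degree(E)=1, level(E)>=1
  process B: level=1
    B->A: in-degree(A)=1, level(A)>=2
    B->E: in-degree(E)=0, level(E)=2, enqueue
  process E: level=2
    E->A: in-degree(A)=0, level(A)=3, enqueue
  process A: level=3
All levels: A:3, B:1, C:0, D:0, E:2, F:0
max level = 3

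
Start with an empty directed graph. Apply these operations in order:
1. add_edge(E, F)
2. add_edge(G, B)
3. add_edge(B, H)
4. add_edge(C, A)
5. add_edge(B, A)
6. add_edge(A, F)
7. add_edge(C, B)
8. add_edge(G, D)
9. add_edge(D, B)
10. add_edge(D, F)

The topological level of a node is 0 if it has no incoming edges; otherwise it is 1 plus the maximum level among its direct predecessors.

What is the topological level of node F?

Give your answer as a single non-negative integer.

Op 1: add_edge(E, F). Edges now: 1
Op 2: add_edge(G, B). Edges now: 2
Op 3: add_edge(B, H). Edges now: 3
Op 4: add_edge(C, A). Edges now: 4
Op 5: add_edge(B, A). Edges now: 5
Op 6: add_edge(A, F). Edges now: 6
Op 7: add_edge(C, B). Edges now: 7
Op 8: add_edge(G, D). Edges now: 8
Op 9: add_edge(D, B). Edges now: 9
Op 10: add_edge(D, F). Edges now: 10
Compute levels (Kahn BFS):
  sources (in-degree 0): C, E, G
  process C: level=0
    C->A: in-degree(A)=1, level(A)>=1
    C->B: in-degree(B)=2, level(B)>=1
  process E: level=0
    E->F: in-degree(F)=2, level(F)>=1
  process G: level=0
    G->B: in-degree(B)=1, level(B)>=1
    G->D: in-degree(D)=0, level(D)=1, enqueue
  process D: level=1
    D->B: in-degree(B)=0, level(B)=2, enqueue
    D->F: in-degree(F)=1, level(F)>=2
  process B: level=2
    B->A: in-degree(A)=0, level(A)=3, enqueue
    B->H: in-degree(H)=0, level(H)=3, enqueue
  process A: level=3
    A->F: in-degree(F)=0, level(F)=4, enqueue
  process H: level=3
  process F: level=4
All levels: A:3, B:2, C:0, D:1, E:0, F:4, G:0, H:3
level(F) = 4

Answer: 4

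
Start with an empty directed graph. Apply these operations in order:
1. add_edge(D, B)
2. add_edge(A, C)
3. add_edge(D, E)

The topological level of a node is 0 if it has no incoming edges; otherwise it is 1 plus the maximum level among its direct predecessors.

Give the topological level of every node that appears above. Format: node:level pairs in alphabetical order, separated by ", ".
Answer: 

Op 1: add_edge(D, B). Edges now: 1
Op 2: add_edge(A, C). Edges now: 2
Op 3: add_edge(D, E). Edges now: 3
Compute levels (Kahn BFS):
  sources (in-degree 0): A, D
  process A: level=0
    A->C: in-degree(C)=0, level(C)=1, enqueue
  process D: level=0
    D->B: in-degree(B)=0, level(B)=1, enqueue
    D->E: in-degree(E)=0, level(E)=1, enqueue
  process C: level=1
  process B: level=1
  process E: level=1
All levels: A:0, B:1, C:1, D:0, E:1

Answer: A:0, B:1, C:1, D:0, E:1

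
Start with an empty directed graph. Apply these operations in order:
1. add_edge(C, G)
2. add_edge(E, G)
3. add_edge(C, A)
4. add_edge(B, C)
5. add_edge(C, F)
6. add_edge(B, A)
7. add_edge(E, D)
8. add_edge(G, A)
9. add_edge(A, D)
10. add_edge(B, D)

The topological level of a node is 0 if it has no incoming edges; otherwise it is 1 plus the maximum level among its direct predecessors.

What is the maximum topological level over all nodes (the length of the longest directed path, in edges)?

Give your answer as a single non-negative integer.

Op 1: add_edge(C, G). Edges now: 1
Op 2: add_edge(E, G). Edges now: 2
Op 3: add_edge(C, A). Edges now: 3
Op 4: add_edge(B, C). Edges now: 4
Op 5: add_edge(C, F). Edges now: 5
Op 6: add_edge(B, A). Edges now: 6
Op 7: add_edge(E, D). Edges now: 7
Op 8: add_edge(G, A). Edges now: 8
Op 9: add_edge(A, D). Edges now: 9
Op 10: add_edge(B, D). Edges now: 10
Compute levels (Kahn BFS):
  sources (in-degree 0): B, E
  process B: level=0
    B->A: in-degree(A)=2, level(A)>=1
    B->C: in-degree(C)=0, level(C)=1, enqueue
    B->D: in-degree(D)=2, level(D)>=1
  process E: level=0
    E->D: in-degree(D)=1, level(D)>=1
    E->G: in-degree(G)=1, level(G)>=1
  process C: level=1
    C->A: in-degree(A)=1, level(A)>=2
    C->F: in-degree(F)=0, level(F)=2, enqueue
    C->G: in-degree(G)=0, level(G)=2, enqueue
  process F: level=2
  process G: level=2
    G->A: in-degree(A)=0, level(A)=3, enqueue
  process A: level=3
    A->D: in-degree(D)=0, level(D)=4, enqueue
  process D: level=4
All levels: A:3, B:0, C:1, D:4, E:0, F:2, G:2
max level = 4

Answer: 4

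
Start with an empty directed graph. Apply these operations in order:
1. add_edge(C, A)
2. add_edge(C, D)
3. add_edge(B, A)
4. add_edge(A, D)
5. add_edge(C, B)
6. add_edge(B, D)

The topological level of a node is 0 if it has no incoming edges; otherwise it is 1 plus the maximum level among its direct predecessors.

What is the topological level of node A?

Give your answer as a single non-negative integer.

Answer: 2

Derivation:
Op 1: add_edge(C, A). Edges now: 1
Op 2: add_edge(C, D). Edges now: 2
Op 3: add_edge(B, A). Edges now: 3
Op 4: add_edge(A, D). Edges now: 4
Op 5: add_edge(C, B). Edges now: 5
Op 6: add_edge(B, D). Edges now: 6
Compute levels (Kahn BFS):
  sources (in-degree 0): C
  process C: level=0
    C->A: in-degree(A)=1, level(A)>=1
    C->B: in-degree(B)=0, level(B)=1, enqueue
    C->D: in-degree(D)=2, level(D)>=1
  process B: level=1
    B->A: in-degree(A)=0, level(A)=2, enqueue
    B->D: in-degree(D)=1, level(D)>=2
  process A: level=2
    A->D: in-degree(D)=0, level(D)=3, enqueue
  process D: level=3
All levels: A:2, B:1, C:0, D:3
level(A) = 2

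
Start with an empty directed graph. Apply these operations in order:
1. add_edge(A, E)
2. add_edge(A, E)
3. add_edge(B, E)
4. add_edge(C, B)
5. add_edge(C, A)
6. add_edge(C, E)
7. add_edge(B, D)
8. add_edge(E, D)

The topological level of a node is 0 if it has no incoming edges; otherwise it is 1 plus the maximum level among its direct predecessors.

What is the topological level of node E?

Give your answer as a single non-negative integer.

Op 1: add_edge(A, E). Edges now: 1
Op 2: add_edge(A, E) (duplicate, no change). Edges now: 1
Op 3: add_edge(B, E). Edges now: 2
Op 4: add_edge(C, B). Edges now: 3
Op 5: add_edge(C, A). Edges now: 4
Op 6: add_edge(C, E). Edges now: 5
Op 7: add_edge(B, D). Edges now: 6
Op 8: add_edge(E, D). Edges now: 7
Compute levels (Kahn BFS):
  sources (in-degree 0): C
  process C: level=0
    C->A: in-degree(A)=0, level(A)=1, enqueue
    C->B: in-degree(B)=0, level(B)=1, enqueue
    C->E: in-degree(E)=2, level(E)>=1
  process A: level=1
    A->E: in-degree(E)=1, level(E)>=2
  process B: level=1
    B->D: in-degree(D)=1, level(D)>=2
    B->E: in-degree(E)=0, level(E)=2, enqueue
  process E: level=2
    E->D: in-degree(D)=0, level(D)=3, enqueue
  process D: level=3
All levels: A:1, B:1, C:0, D:3, E:2
level(E) = 2

Answer: 2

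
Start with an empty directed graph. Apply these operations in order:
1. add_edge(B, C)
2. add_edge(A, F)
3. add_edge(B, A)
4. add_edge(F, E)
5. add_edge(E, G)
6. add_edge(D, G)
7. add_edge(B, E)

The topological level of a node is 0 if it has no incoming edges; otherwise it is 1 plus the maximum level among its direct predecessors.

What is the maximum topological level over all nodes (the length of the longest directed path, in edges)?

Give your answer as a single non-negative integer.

Answer: 4

Derivation:
Op 1: add_edge(B, C). Edges now: 1
Op 2: add_edge(A, F). Edges now: 2
Op 3: add_edge(B, A). Edges now: 3
Op 4: add_edge(F, E). Edges now: 4
Op 5: add_edge(E, G). Edges now: 5
Op 6: add_edge(D, G). Edges now: 6
Op 7: add_edge(B, E). Edges now: 7
Compute levels (Kahn BFS):
  sources (in-degree 0): B, D
  process B: level=0
    B->A: in-degree(A)=0, level(A)=1, enqueue
    B->C: in-degree(C)=0, level(C)=1, enqueue
    B->E: in-degree(E)=1, level(E)>=1
  process D: level=0
    D->G: in-degree(G)=1, level(G)>=1
  process A: level=1
    A->F: in-degree(F)=0, level(F)=2, enqueue
  process C: level=1
  process F: level=2
    F->E: in-degree(E)=0, level(E)=3, enqueue
  process E: level=3
    E->G: in-degree(G)=0, level(G)=4, enqueue
  process G: level=4
All levels: A:1, B:0, C:1, D:0, E:3, F:2, G:4
max level = 4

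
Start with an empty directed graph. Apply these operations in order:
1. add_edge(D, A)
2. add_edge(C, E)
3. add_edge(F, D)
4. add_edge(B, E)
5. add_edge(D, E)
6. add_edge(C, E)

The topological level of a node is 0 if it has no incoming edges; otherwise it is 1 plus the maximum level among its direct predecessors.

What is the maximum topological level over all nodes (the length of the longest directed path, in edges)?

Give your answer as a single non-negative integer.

Op 1: add_edge(D, A). Edges now: 1
Op 2: add_edge(C, E). Edges now: 2
Op 3: add_edge(F, D). Edges now: 3
Op 4: add_edge(B, E). Edges now: 4
Op 5: add_edge(D, E). Edges now: 5
Op 6: add_edge(C, E) (duplicate, no change). Edges now: 5
Compute levels (Kahn BFS):
  sources (in-degree 0): B, C, F
  process B: level=0
    B->E: in-degree(E)=2, level(E)>=1
  process C: level=0
    C->E: in-degree(E)=1, level(E)>=1
  process F: level=0
    F->D: in-degree(D)=0, level(D)=1, enqueue
  process D: level=1
    D->A: in-degree(A)=0, level(A)=2, enqueue
    D->E: in-degree(E)=0, level(E)=2, enqueue
  process A: level=2
  process E: level=2
All levels: A:2, B:0, C:0, D:1, E:2, F:0
max level = 2

Answer: 2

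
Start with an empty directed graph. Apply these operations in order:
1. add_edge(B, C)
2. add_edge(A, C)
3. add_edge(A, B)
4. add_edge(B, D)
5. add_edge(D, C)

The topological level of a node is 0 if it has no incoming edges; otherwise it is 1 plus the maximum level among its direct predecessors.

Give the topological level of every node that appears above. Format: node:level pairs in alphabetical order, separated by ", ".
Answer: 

Answer: A:0, B:1, C:3, D:2

Derivation:
Op 1: add_edge(B, C). Edges now: 1
Op 2: add_edge(A, C). Edges now: 2
Op 3: add_edge(A, B). Edges now: 3
Op 4: add_edge(B, D). Edges now: 4
Op 5: add_edge(D, C). Edges now: 5
Compute levels (Kahn BFS):
  sources (in-degree 0): A
  process A: level=0
    A->B: in-degree(B)=0, level(B)=1, enqueue
    A->C: in-degree(C)=2, level(C)>=1
  process B: level=1
    B->C: in-degree(C)=1, level(C)>=2
    B->D: in-degree(D)=0, level(D)=2, enqueue
  process D: level=2
    D->C: in-degree(C)=0, level(C)=3, enqueue
  process C: level=3
All levels: A:0, B:1, C:3, D:2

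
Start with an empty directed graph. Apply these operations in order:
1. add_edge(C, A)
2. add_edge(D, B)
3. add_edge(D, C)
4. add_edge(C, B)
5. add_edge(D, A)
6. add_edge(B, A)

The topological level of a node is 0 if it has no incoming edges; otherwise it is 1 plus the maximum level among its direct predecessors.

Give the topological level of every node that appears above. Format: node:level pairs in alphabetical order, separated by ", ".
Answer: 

Answer: A:3, B:2, C:1, D:0

Derivation:
Op 1: add_edge(C, A). Edges now: 1
Op 2: add_edge(D, B). Edges now: 2
Op 3: add_edge(D, C). Edges now: 3
Op 4: add_edge(C, B). Edges now: 4
Op 5: add_edge(D, A). Edges now: 5
Op 6: add_edge(B, A). Edges now: 6
Compute levels (Kahn BFS):
  sources (in-degree 0): D
  process D: level=0
    D->A: in-degree(A)=2, level(A)>=1
    D->B: in-degree(B)=1, level(B)>=1
    D->C: in-degree(C)=0, level(C)=1, enqueue
  process C: level=1
    C->A: in-degree(A)=1, level(A)>=2
    C->B: in-degree(B)=0, level(B)=2, enqueue
  process B: level=2
    B->A: in-degree(A)=0, level(A)=3, enqueue
  process A: level=3
All levels: A:3, B:2, C:1, D:0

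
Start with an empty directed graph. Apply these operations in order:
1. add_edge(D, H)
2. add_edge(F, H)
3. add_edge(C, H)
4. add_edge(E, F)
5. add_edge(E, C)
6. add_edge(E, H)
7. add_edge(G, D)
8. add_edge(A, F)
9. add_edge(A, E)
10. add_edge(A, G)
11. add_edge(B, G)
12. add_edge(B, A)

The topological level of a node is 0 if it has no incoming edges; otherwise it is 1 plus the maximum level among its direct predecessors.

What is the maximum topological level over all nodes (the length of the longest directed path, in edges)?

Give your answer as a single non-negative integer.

Answer: 4

Derivation:
Op 1: add_edge(D, H). Edges now: 1
Op 2: add_edge(F, H). Edges now: 2
Op 3: add_edge(C, H). Edges now: 3
Op 4: add_edge(E, F). Edges now: 4
Op 5: add_edge(E, C). Edges now: 5
Op 6: add_edge(E, H). Edges now: 6
Op 7: add_edge(G, D). Edges now: 7
Op 8: add_edge(A, F). Edges now: 8
Op 9: add_edge(A, E). Edges now: 9
Op 10: add_edge(A, G). Edges now: 10
Op 11: add_edge(B, G). Edges now: 11
Op 12: add_edge(B, A). Edges now: 12
Compute levels (Kahn BFS):
  sources (in-degree 0): B
  process B: level=0
    B->A: in-degree(A)=0, level(A)=1, enqueue
    B->G: in-degree(G)=1, level(G)>=1
  process A: level=1
    A->E: in-degree(E)=0, level(E)=2, enqueue
    A->F: in-degree(F)=1, level(F)>=2
    A->G: in-degree(G)=0, level(G)=2, enqueue
  process E: level=2
    E->C: in-degree(C)=0, level(C)=3, enqueue
    E->F: in-degree(F)=0, level(F)=3, enqueue
    E->H: in-degree(H)=3, level(H)>=3
  process G: level=2
    G->D: in-degree(D)=0, level(D)=3, enqueue
  process C: level=3
    C->H: in-degree(H)=2, level(H)>=4
  process F: level=3
    F->H: in-degree(H)=1, level(H)>=4
  process D: level=3
    D->H: in-degree(H)=0, level(H)=4, enqueue
  process H: level=4
All levels: A:1, B:0, C:3, D:3, E:2, F:3, G:2, H:4
max level = 4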